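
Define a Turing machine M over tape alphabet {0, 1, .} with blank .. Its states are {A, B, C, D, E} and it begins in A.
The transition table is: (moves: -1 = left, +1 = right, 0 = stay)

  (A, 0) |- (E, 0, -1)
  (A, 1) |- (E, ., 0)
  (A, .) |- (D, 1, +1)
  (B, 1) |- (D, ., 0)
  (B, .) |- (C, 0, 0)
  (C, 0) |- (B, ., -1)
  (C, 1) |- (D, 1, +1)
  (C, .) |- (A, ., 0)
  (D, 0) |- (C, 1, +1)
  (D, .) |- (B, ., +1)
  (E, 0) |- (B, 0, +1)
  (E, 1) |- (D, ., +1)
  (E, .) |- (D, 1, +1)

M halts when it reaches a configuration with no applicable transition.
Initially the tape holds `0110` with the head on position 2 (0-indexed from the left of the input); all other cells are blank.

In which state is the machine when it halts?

B

A | 01[1]0...   read 1 → write ., move 0, go to E
E | 01[.]0...   read . → write 1, move +1, go to D
D | 011[0]...   read 0 → write 1, move +1, go to C
C | 0111[.]..   read . → write ., move 0, go to A
A | 0111[.]..   read . → write 1, move +1, go to D
D | 01111[.].   read . → write ., move +1, go to B
B | 01111.[.]   read . → write 0, move 0, go to C
C | 01111.[0]   read 0 → write ., move -1, go to B
B | 01111[.].   read . → write 0, move 0, go to C
C | 01111[0].   read 0 → write ., move -1, go to B
B | 0111[1]..   read 1 → write ., move 0, go to D
D | 0111[.]..   read . → write ., move +1, go to B
B | 0111.[.].   read . → write 0, move 0, go to C
C | 0111.[0].   read 0 → write ., move -1, go to B
B | 0111[.]..   read . → write 0, move 0, go to C
C | 0111[0]..   read 0 → write ., move -1, go to B
B | 011[1]...   read 1 → write ., move 0, go to D
D | 011[.]...   read . → write ., move +1, go to B
B | 011.[.]..   read . → write 0, move 0, go to C
C | 011.[0]..   read 0 → write ., move -1, go to B
B | 011[.]...   read . → write 0, move 0, go to C
C | 011[0]...   read 0 → write ., move -1, go to B
B | 01[1]....   read 1 → write ., move 0, go to D
D | 01[.]....   read . → write ., move +1, go to B
B | 01.[.]...   read . → write 0, move 0, go to C
C | 01.[0]...   read 0 → write ., move -1, go to B
B | 01[.]....   read . → write 0, move 0, go to C
C | 01[0]....   read 0 → write ., move -1, go to B
B | 0[1].....   read 1 → write ., move 0, go to D
D | 0[.].....   read . → write ., move +1, go to B
B | 0.[.]....   read . → write 0, move 0, go to C
C | 0.[0]....   read 0 → write ., move -1, go to B
B | 0[.].....   read . → write 0, move 0, go to C
C | 0[0].....   read 0 → write ., move -1, go to B
B | [0]......
No transition is defined for (B, 0); M halts in state B.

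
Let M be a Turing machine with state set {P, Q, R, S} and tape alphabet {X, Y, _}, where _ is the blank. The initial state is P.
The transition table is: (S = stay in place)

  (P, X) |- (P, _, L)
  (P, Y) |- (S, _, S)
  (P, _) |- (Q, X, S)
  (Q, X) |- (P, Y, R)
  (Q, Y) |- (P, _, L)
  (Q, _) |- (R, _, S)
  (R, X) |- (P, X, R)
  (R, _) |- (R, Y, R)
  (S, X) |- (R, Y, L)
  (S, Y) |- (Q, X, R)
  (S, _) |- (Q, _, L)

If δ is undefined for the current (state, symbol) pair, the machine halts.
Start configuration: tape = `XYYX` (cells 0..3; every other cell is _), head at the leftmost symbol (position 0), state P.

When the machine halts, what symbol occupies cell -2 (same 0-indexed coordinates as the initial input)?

Y

state=P head=0 tape=__[X]YYX   (P,X)→(P,_,L)
state=P head=-1 tape=_[_]_YYX   (P,_)→(Q,X,S)
state=Q head=-1 tape=_[X]_YYX   (Q,X)→(P,Y,R)
state=P head=0 tape=_Y[_]YYX   (P,_)→(Q,X,S)
state=Q head=0 tape=_Y[X]YYX   (Q,X)→(P,Y,R)
state=P head=1 tape=_YY[Y]YX   (P,Y)→(S,_,S)
state=S head=1 tape=_YY[_]YX   (S,_)→(Q,_,L)
state=Q head=0 tape=_Y[Y]_YX   (Q,Y)→(P,_,L)
state=P head=-1 tape=_[Y]__YX   (P,Y)→(S,_,S)
state=S head=-1 tape=_[_]__YX   (S,_)→(Q,_,L)
state=Q head=-2 tape=[_]___YX   (Q,_)→(R,_,S)
state=R head=-2 tape=[_]___YX   (R,_)→(R,Y,R)
state=R head=-1 tape=Y[_]__YX   (R,_)→(R,Y,R)
state=R head=0 tape=YY[_]_YX   (R,_)→(R,Y,R)
state=R head=1 tape=YYY[_]YX   (R,_)→(R,Y,R)
state=R head=2 tape=YYYY[Y]X
Cell -2 holds Y when M halts.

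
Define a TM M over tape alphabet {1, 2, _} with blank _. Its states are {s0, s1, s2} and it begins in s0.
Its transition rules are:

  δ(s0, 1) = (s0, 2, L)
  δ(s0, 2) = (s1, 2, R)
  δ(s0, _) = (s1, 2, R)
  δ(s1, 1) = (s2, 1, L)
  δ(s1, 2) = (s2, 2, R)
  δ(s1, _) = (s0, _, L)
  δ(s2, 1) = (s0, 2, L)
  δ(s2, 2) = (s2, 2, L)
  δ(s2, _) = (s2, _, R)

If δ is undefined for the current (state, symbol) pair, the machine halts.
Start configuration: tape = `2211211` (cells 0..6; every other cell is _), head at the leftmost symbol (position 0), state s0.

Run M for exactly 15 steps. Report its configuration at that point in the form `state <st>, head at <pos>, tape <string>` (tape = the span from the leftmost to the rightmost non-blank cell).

state s2, head at -1, tape 2222211

s0 | _[2]211211   read 2 → write 2, move R, go to s1
s1 | _2[2]11211   read 2 → write 2, move R, go to s2
s2 | _22[1]1211   read 1 → write 2, move L, go to s0
s0 | _2[2]21211   read 2 → write 2, move R, go to s1
s1 | _22[2]1211   read 2 → write 2, move R, go to s2
s2 | _222[1]211   read 1 → write 2, move L, go to s0
s0 | _22[2]2211   read 2 → write 2, move R, go to s1
s1 | _222[2]211   read 2 → write 2, move R, go to s2
s2 | _2222[2]11   read 2 → write 2, move L, go to s2
s2 | _222[2]211   read 2 → write 2, move L, go to s2
s2 | _22[2]2211   read 2 → write 2, move L, go to s2
s2 | _2[2]22211   read 2 → write 2, move L, go to s2
s2 | _[2]222211   read 2 → write 2, move L, go to s2
s2 | [_]2222211   read _ → write _, move R, go to s2
s2 | _[2]222211   read 2 → write 2, move L, go to s2
s2 | [_]2222211
After 15 steps: state s2, head at -1, tape 2222211.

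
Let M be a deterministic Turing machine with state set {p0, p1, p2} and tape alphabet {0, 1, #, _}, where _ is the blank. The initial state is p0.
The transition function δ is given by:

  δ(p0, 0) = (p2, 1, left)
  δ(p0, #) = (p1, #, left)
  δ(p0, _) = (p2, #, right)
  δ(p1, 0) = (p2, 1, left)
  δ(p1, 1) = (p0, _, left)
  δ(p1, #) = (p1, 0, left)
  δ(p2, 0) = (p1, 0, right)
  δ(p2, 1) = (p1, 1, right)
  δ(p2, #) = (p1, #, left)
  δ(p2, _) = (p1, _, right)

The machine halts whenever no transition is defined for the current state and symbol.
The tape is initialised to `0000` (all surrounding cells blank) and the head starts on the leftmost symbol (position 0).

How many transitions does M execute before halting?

p0 | _[0]000_   read 0 → write 1, move left, go to p2
p2 | [_]1000_   read _ → write _, move right, go to p1
p1 | _[1]000_   read 1 → write _, move left, go to p0
p0 | [_]_000_   read _ → write #, move right, go to p2
p2 | #[_]000_   read _ → write _, move right, go to p1
p1 | #_[0]00_   read 0 → write 1, move left, go to p2
p2 | #[_]100_   read _ → write _, move right, go to p1
p1 | #_[1]00_   read 1 → write _, move left, go to p0
p0 | #[_]_00_   read _ → write #, move right, go to p2
p2 | ##[_]00_   read _ → write _, move right, go to p1
p1 | ##_[0]0_   read 0 → write 1, move left, go to p2
p2 | ##[_]10_   read _ → write _, move right, go to p1
p1 | ##_[1]0_   read 1 → write _, move left, go to p0
p0 | ##[_]_0_   read _ → write #, move right, go to p2
p2 | ###[_]0_   read _ → write _, move right, go to p1
p1 | ###_[0]_   read 0 → write 1, move left, go to p2
p2 | ###[_]1_   read _ → write _, move right, go to p1
p1 | ###_[1]_   read 1 → write _, move left, go to p0
p0 | ###[_]__   read _ → write #, move right, go to p2
p2 | ####[_]_   read _ → write _, move right, go to p1
p1 | ####_[_]
M halts after 20 transitions.

20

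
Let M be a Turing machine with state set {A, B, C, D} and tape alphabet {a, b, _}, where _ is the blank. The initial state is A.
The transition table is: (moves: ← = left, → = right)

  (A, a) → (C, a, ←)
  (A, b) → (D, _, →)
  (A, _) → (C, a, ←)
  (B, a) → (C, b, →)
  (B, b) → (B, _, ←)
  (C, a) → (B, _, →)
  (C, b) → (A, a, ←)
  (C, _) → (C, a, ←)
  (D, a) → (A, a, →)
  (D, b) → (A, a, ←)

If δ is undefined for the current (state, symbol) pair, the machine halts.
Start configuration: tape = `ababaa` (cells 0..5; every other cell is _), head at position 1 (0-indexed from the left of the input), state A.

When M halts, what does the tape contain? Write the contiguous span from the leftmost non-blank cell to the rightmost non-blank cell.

a__b_b

A | a[b]abaa__   read b → write _, move →, go to D
D | a_[a]baa__   read a → write a, move →, go to A
A | a_a[b]aa__   read b → write _, move →, go to D
D | a_a_[a]a__   read a → write a, move →, go to A
A | a_a_a[a]__   read a → write a, move ←, go to C
C | a_a_[a]a__   read a → write _, move →, go to B
B | a_a__[a]__   read a → write b, move →, go to C
C | a_a__b[_]_   read _ → write a, move ←, go to C
C | a_a__[b]a_   read b → write a, move ←, go to A
A | a_a_[_]aa_   read _ → write a, move ←, go to C
C | a_a[_]aaa_   read _ → write a, move ←, go to C
C | a_[a]aaaa_   read a → write _, move →, go to B
B | a__[a]aaa_   read a → write b, move →, go to C
C | a__b[a]aa_   read a → write _, move →, go to B
B | a__b_[a]a_   read a → write b, move →, go to C
C | a__b_b[a]_   read a → write _, move →, go to B
B | a__b_b_[_]
The non-blank tape span at halt is a__b_b.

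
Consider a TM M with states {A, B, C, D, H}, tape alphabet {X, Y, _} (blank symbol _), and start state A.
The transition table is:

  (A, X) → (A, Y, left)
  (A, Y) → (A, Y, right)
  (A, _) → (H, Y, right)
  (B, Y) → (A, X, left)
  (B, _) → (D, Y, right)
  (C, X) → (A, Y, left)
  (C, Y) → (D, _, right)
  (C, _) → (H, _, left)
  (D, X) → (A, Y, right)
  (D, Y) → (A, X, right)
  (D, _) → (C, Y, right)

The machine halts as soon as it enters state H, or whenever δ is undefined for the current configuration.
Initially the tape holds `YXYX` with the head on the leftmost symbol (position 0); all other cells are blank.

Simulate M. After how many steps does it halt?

9

state=A head=0 tape=[Y]XYX__   (A,Y)→(A,Y,right)
state=A head=1 tape=Y[X]YX__   (A,X)→(A,Y,left)
state=A head=0 tape=[Y]YYX__   (A,Y)→(A,Y,right)
state=A head=1 tape=Y[Y]YX__   (A,Y)→(A,Y,right)
state=A head=2 tape=YY[Y]X__   (A,Y)→(A,Y,right)
state=A head=3 tape=YYY[X]__   (A,X)→(A,Y,left)
state=A head=2 tape=YY[Y]Y__   (A,Y)→(A,Y,right)
state=A head=3 tape=YYY[Y]__   (A,Y)→(A,Y,right)
state=A head=4 tape=YYYY[_]_   (A,_)→(H,Y,right)
state=H head=5 tape=YYYYY[_]
M halts after 9 transitions.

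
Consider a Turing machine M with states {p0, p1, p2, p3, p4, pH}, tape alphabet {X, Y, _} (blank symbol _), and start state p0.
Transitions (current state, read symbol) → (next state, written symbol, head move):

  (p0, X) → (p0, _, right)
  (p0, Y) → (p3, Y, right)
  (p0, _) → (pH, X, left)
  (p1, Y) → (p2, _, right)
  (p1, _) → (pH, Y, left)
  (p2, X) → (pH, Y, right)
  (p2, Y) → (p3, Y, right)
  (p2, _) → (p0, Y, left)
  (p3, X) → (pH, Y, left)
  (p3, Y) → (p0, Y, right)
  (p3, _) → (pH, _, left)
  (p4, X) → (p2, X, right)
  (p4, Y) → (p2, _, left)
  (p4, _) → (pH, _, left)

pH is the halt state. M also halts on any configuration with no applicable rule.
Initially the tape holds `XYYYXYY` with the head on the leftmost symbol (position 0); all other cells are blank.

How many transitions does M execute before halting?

5

state=p0 head=0 tape=[X]YYYXYY   (p0,X)→(p0,_,right)
state=p0 head=1 tape=_[Y]YYXYY   (p0,Y)→(p3,Y,right)
state=p3 head=2 tape=_Y[Y]YXYY   (p3,Y)→(p0,Y,right)
state=p0 head=3 tape=_YY[Y]XYY   (p0,Y)→(p3,Y,right)
state=p3 head=4 tape=_YYY[X]YY   (p3,X)→(pH,Y,left)
state=pH head=3 tape=_YY[Y]YYY
M halts after 5 transitions.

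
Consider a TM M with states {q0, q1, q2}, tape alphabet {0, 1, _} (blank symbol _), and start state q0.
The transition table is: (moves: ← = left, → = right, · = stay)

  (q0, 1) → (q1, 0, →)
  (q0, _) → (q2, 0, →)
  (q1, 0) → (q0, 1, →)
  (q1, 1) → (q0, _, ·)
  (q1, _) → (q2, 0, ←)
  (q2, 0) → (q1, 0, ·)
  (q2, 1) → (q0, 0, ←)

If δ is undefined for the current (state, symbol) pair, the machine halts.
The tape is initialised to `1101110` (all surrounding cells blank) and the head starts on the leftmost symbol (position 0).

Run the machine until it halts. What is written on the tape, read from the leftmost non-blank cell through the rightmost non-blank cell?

q0 | [1]101110   read 1 → write 0, move →, go to q1
q1 | 0[1]01110   read 1 → write _, move ·, go to q0
q0 | 0[_]01110   read _ → write 0, move →, go to q2
q2 | 00[0]1110   read 0 → write 0, move ·, go to q1
q1 | 00[0]1110   read 0 → write 1, move →, go to q0
q0 | 001[1]110   read 1 → write 0, move →, go to q1
q1 | 0010[1]10   read 1 → write _, move ·, go to q0
q0 | 0010[_]10   read _ → write 0, move →, go to q2
q2 | 00100[1]0   read 1 → write 0, move ←, go to q0
q0 | 0010[0]00
The non-blank tape span at halt is 0010000.

0010000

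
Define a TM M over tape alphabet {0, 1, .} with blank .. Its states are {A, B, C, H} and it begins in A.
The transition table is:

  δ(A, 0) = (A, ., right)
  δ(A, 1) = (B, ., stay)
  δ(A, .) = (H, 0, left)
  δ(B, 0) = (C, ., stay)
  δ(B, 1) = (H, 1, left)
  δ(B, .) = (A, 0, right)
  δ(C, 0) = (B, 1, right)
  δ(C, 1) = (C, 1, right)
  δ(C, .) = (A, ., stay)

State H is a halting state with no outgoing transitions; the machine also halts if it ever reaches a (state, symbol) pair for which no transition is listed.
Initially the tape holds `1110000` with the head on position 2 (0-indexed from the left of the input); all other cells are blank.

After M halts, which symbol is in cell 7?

A | 11[1]0000.   read 1 → write ., move stay, go to B
B | 11[.]0000.   read . → write 0, move right, go to A
A | 110[0]000.   read 0 → write ., move right, go to A
A | 110.[0]00.   read 0 → write ., move right, go to A
A | 110..[0]0.   read 0 → write ., move right, go to A
A | 110...[0].   read 0 → write ., move right, go to A
A | 110....[.]   read . → write 0, move left, go to H
H | 110...[.]0
Cell 7 holds 0 when M halts.

0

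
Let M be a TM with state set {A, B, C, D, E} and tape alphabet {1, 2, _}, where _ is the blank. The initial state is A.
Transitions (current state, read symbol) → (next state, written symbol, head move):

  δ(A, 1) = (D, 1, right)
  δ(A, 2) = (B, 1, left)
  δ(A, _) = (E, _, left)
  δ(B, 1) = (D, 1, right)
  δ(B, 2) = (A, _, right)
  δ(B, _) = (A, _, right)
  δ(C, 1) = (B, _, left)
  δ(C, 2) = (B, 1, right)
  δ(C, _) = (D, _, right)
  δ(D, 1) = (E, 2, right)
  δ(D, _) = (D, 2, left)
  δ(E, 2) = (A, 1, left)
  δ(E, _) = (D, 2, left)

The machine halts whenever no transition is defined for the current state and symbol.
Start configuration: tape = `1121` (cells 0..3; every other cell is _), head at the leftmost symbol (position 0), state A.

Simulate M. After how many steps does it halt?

6

A | [1]121   read 1 → write 1, move right, go to D
D | 1[1]21   read 1 → write 2, move right, go to E
E | 12[2]1   read 2 → write 1, move left, go to A
A | 1[2]11   read 2 → write 1, move left, go to B
B | [1]111   read 1 → write 1, move right, go to D
D | 1[1]11   read 1 → write 2, move right, go to E
E | 12[1]1
M halts after 6 transitions.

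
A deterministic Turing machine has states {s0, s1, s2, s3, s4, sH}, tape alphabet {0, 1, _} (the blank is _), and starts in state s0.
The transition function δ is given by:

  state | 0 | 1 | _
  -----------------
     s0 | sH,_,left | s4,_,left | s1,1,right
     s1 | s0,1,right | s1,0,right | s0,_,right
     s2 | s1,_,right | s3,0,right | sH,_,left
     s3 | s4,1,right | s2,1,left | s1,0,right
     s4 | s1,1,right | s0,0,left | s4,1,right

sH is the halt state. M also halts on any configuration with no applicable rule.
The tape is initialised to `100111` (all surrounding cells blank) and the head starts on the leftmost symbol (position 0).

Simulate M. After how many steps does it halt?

s0 | __[1]00111   read 1 → write _, move left, go to s4
s4 | _[_]_00111   read _ → write 1, move right, go to s4
s4 | _1[_]00111   read _ → write 1, move right, go to s4
s4 | _11[0]0111   read 0 → write 1, move right, go to s1
s1 | _111[0]111   read 0 → write 1, move right, go to s0
s0 | _1111[1]11   read 1 → write _, move left, go to s4
s4 | _111[1]_11   read 1 → write 0, move left, go to s0
s0 | _11[1]0_11   read 1 → write _, move left, go to s4
s4 | _1[1]_0_11   read 1 → write 0, move left, go to s0
s0 | _[1]0_0_11   read 1 → write _, move left, go to s4
s4 | [_]_0_0_11   read _ → write 1, move right, go to s4
s4 | 1[_]0_0_11   read _ → write 1, move right, go to s4
s4 | 11[0]_0_11   read 0 → write 1, move right, go to s1
s1 | 111[_]0_11   read _ → write _, move right, go to s0
s0 | 111_[0]_11   read 0 → write _, move left, go to sH
sH | 111[_]__11
M halts after 15 transitions.

15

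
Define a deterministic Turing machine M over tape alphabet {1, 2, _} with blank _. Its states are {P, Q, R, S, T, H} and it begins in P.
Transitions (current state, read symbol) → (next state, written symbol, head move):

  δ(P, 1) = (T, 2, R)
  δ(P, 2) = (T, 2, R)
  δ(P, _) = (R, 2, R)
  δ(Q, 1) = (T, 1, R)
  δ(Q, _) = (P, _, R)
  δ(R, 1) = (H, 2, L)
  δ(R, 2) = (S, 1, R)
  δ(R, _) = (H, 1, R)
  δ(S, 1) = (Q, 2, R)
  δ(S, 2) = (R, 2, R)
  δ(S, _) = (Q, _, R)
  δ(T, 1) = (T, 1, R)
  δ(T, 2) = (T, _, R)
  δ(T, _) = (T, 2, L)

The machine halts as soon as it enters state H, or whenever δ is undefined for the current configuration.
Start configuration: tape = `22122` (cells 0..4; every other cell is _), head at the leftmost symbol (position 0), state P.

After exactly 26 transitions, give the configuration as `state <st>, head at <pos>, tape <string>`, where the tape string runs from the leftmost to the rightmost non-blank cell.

state T, head at 2, tape 2_122222

state=P head=0 tape=[2]2122___   (P,2)→(T,2,R)
state=T head=1 tape=2[2]122___   (T,2)→(T,_,R)
state=T head=2 tape=2_[1]22___   (T,1)→(T,1,R)
state=T head=3 tape=2_1[2]2___   (T,2)→(T,_,R)
state=T head=4 tape=2_1_[2]___   (T,2)→(T,_,R)
state=T head=5 tape=2_1__[_]__   (T,_)→(T,2,L)
state=T head=4 tape=2_1_[_]2__   (T,_)→(T,2,L)
state=T head=3 tape=2_1[_]22__   (T,_)→(T,2,L)
state=T head=2 tape=2_[1]222__   (T,1)→(T,1,R)
state=T head=3 tape=2_1[2]22__   (T,2)→(T,_,R)
state=T head=4 tape=2_1_[2]2__   (T,2)→(T,_,R)
state=T head=5 tape=2_1__[2]__   (T,2)→(T,_,R)
state=T head=6 tape=2_1___[_]_   (T,_)→(T,2,L)
state=T head=5 tape=2_1__[_]2_   (T,_)→(T,2,L)
state=T head=4 tape=2_1_[_]22_   (T,_)→(T,2,L)
state=T head=3 tape=2_1[_]222_   (T,_)→(T,2,L)
state=T head=2 tape=2_[1]2222_   (T,1)→(T,1,R)
state=T head=3 tape=2_1[2]222_   (T,2)→(T,_,R)
state=T head=4 tape=2_1_[2]22_   (T,2)→(T,_,R)
state=T head=5 tape=2_1__[2]2_   (T,2)→(T,_,R)
state=T head=6 tape=2_1___[2]_   (T,2)→(T,_,R)
state=T head=7 tape=2_1____[_]   (T,_)→(T,2,L)
state=T head=6 tape=2_1___[_]2   (T,_)→(T,2,L)
state=T head=5 tape=2_1__[_]22   (T,_)→(T,2,L)
state=T head=4 tape=2_1_[_]222   (T,_)→(T,2,L)
state=T head=3 tape=2_1[_]2222   (T,_)→(T,2,L)
state=T head=2 tape=2_[1]22222
After 26 steps: state T, head at 2, tape 2_122222.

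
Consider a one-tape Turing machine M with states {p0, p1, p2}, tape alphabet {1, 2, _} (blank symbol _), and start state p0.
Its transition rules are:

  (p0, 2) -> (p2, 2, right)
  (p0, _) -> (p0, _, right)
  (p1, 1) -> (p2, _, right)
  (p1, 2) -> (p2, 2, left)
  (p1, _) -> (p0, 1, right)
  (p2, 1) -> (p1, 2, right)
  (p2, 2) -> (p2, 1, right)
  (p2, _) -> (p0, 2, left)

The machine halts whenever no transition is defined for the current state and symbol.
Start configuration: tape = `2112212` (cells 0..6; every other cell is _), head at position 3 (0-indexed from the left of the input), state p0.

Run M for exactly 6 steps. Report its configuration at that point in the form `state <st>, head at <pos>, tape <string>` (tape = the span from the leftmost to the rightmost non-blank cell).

state p2, head at 7, tape 2112111

p0 | 211[2]212_   read 2 → write 2, move right, go to p2
p2 | 2112[2]12_   read 2 → write 1, move right, go to p2
p2 | 21121[1]2_   read 1 → write 2, move right, go to p1
p1 | 211212[2]_   read 2 → write 2, move left, go to p2
p2 | 21121[2]2_   read 2 → write 1, move right, go to p2
p2 | 211211[2]_   read 2 → write 1, move right, go to p2
p2 | 2112111[_]
After 6 steps: state p2, head at 7, tape 2112111.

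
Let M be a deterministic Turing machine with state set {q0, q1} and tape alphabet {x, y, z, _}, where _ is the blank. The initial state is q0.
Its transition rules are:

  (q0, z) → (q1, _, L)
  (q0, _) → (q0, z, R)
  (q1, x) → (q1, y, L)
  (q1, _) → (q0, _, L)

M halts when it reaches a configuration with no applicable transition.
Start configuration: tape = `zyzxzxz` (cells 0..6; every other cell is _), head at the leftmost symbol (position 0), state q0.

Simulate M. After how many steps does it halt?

5

q0 | __[z]yzxzxz   read z → write _, move L, go to q1
q1 | _[_]_yzxzxz   read _ → write _, move L, go to q0
q0 | [_]__yzxzxz   read _ → write z, move R, go to q0
q0 | z[_]_yzxzxz   read _ → write z, move R, go to q0
q0 | zz[_]yzxzxz   read _ → write z, move R, go to q0
q0 | zzz[y]zxzxz
M halts after 5 transitions.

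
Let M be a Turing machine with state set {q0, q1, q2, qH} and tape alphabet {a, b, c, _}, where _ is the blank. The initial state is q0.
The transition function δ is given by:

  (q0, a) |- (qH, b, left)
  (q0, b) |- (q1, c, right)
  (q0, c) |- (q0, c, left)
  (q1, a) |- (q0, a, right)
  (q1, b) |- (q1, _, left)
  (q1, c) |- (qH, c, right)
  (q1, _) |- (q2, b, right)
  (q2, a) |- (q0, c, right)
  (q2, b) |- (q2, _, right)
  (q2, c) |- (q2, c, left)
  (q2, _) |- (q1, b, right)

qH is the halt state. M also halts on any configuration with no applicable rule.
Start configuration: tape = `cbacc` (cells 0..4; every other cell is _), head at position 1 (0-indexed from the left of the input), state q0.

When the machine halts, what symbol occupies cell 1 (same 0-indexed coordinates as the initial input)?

c

q0 | c[b]acc   read b → write c, move right, go to q1
q1 | cc[a]cc   read a → write a, move right, go to q0
q0 | cca[c]c   read c → write c, move left, go to q0
q0 | cc[a]cc   read a → write b, move left, go to qH
qH | c[c]bcc
Cell 1 holds c when M halts.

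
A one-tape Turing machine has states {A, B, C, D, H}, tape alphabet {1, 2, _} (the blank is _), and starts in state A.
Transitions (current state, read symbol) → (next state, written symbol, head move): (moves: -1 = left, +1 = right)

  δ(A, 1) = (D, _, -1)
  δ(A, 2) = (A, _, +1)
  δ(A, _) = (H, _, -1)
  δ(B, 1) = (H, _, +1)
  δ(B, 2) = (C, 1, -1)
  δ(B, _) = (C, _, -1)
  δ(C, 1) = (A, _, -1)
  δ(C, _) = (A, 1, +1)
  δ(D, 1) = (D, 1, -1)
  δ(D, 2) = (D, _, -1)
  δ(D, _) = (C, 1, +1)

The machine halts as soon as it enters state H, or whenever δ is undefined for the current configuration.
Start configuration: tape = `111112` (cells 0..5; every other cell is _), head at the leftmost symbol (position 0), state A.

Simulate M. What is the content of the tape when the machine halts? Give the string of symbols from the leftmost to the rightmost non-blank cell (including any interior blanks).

11_1_1112

state=A head=0 tape=___[1]11112   (A,1)→(D,_,-1)
state=D head=-1 tape=__[_]_11112   (D,_)→(C,1,+1)
state=C head=0 tape=__1[_]11112   (C,_)→(A,1,+1)
state=A head=1 tape=__11[1]1112   (A,1)→(D,_,-1)
state=D head=0 tape=__1[1]_1112   (D,1)→(D,1,-1)
state=D head=-1 tape=__[1]1_1112   (D,1)→(D,1,-1)
state=D head=-2 tape=_[_]11_1112   (D,_)→(C,1,+1)
state=C head=-1 tape=_1[1]1_1112   (C,1)→(A,_,-1)
state=A head=-2 tape=_[1]_1_1112   (A,1)→(D,_,-1)
state=D head=-3 tape=[_]__1_1112   (D,_)→(C,1,+1)
state=C head=-2 tape=1[_]_1_1112   (C,_)→(A,1,+1)
state=A head=-1 tape=11[_]1_1112   (A,_)→(H,_,-1)
state=H head=-2 tape=1[1]_1_1112
The non-blank tape span at halt is 11_1_1112.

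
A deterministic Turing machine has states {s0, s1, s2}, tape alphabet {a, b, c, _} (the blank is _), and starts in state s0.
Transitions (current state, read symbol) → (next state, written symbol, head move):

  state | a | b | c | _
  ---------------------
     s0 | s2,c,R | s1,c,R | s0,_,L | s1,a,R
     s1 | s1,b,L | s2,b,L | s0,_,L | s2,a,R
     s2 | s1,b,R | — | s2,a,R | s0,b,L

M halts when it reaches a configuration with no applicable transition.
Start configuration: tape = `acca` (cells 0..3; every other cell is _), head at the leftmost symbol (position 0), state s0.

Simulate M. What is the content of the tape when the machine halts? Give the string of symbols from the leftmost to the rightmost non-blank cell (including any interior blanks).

caabcb

state=s0 head=0 tape=[a]cca__   (s0,a)→(s2,c,R)
state=s2 head=1 tape=c[c]ca__   (s2,c)→(s2,a,R)
state=s2 head=2 tape=ca[c]a__   (s2,c)→(s2,a,R)
state=s2 head=3 tape=caa[a]__   (s2,a)→(s1,b,R)
state=s1 head=4 tape=caab[_]_   (s1,_)→(s2,a,R)
state=s2 head=5 tape=caaba[_]   (s2,_)→(s0,b,L)
state=s0 head=4 tape=caab[a]b   (s0,a)→(s2,c,R)
state=s2 head=5 tape=caabc[b]
The non-blank tape span at halt is caabcb.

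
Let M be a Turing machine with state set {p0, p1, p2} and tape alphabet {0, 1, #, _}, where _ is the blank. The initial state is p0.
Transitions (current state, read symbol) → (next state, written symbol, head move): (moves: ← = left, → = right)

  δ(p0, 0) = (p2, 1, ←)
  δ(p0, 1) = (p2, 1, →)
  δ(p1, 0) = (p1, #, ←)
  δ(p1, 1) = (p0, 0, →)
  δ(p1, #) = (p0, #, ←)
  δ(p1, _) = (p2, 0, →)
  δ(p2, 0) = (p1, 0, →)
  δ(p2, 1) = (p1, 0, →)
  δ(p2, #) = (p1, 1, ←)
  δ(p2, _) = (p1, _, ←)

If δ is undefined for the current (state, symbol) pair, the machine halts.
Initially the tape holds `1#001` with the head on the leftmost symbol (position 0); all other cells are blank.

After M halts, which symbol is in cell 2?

#

state=p0 head=0 tape=[1]#001   (p0,1)→(p2,1,→)
state=p2 head=1 tape=1[#]001   (p2,#)→(p1,1,←)
state=p1 head=0 tape=[1]1001   (p1,1)→(p0,0,→)
state=p0 head=1 tape=0[1]001   (p0,1)→(p2,1,→)
state=p2 head=2 tape=01[0]01   (p2,0)→(p1,0,→)
state=p1 head=3 tape=010[0]1   (p1,0)→(p1,#,←)
state=p1 head=2 tape=01[0]#1   (p1,0)→(p1,#,←)
state=p1 head=1 tape=0[1]##1   (p1,1)→(p0,0,→)
state=p0 head=2 tape=00[#]#1
Cell 2 holds # when M halts.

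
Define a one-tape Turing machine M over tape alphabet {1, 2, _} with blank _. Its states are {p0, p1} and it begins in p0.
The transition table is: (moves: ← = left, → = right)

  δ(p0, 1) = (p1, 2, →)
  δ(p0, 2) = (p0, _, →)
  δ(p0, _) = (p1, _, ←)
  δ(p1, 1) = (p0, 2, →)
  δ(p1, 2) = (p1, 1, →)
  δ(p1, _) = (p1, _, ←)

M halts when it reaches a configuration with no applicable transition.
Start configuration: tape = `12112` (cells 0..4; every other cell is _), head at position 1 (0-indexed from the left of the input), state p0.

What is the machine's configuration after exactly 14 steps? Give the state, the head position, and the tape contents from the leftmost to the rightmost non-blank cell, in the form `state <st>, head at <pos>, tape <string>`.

p0 | 1[2]112_   read 2 → write _, move →, go to p0
p0 | 1_[1]12_   read 1 → write 2, move →, go to p1
p1 | 1_2[1]2_   read 1 → write 2, move →, go to p0
p0 | 1_22[2]_   read 2 → write _, move →, go to p0
p0 | 1_22_[_]   read _ → write _, move ←, go to p1
p1 | 1_22[_]_   read _ → write _, move ←, go to p1
p1 | 1_2[2]__   read 2 → write 1, move →, go to p1
p1 | 1_21[_]_   read _ → write _, move ←, go to p1
p1 | 1_2[1]__   read 1 → write 2, move →, go to p0
p0 | 1_22[_]_   read _ → write _, move ←, go to p1
p1 | 1_2[2]__   read 2 → write 1, move →, go to p1
p1 | 1_21[_]_   read _ → write _, move ←, go to p1
p1 | 1_2[1]__   read 1 → write 2, move →, go to p0
p0 | 1_22[_]_   read _ → write _, move ←, go to p1
p1 | 1_2[2]__
After 14 steps: state p1, head at 3, tape 1_22.

state p1, head at 3, tape 1_22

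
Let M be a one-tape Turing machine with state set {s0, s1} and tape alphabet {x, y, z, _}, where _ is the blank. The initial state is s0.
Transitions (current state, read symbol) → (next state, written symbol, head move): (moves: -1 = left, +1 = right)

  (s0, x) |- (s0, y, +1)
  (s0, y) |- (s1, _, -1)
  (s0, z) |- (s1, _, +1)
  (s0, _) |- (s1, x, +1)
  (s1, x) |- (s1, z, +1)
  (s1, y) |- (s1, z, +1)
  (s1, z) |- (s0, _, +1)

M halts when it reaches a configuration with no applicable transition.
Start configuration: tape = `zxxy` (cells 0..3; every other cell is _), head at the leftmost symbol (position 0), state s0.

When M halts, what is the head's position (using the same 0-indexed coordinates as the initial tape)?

4

s0 | [z]xxy_   read z → write _, move +1, go to s1
s1 | _[x]xy_   read x → write z, move +1, go to s1
s1 | _z[x]y_   read x → write z, move +1, go to s1
s1 | _zz[y]_   read y → write z, move +1, go to s1
s1 | _zzz[_]
At halt the head is at cell 4.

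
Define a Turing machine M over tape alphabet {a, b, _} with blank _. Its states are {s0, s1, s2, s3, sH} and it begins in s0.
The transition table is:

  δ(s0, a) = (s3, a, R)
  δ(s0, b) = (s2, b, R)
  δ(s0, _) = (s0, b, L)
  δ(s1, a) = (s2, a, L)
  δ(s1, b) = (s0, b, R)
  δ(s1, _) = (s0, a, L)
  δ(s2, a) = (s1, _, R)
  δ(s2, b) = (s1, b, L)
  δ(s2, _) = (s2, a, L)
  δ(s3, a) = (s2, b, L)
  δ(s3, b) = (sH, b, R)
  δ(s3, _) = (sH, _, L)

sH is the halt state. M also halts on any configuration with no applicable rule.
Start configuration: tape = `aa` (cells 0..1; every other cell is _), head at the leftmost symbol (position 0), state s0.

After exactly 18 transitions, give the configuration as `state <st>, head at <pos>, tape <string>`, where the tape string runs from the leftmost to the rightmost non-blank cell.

state=s0 head=0 tape=[a]a___   (s0,a)→(s3,a,R)
state=s3 head=1 tape=a[a]___   (s3,a)→(s2,b,L)
state=s2 head=0 tape=[a]b___   (s2,a)→(s1,_,R)
state=s1 head=1 tape=_[b]___   (s1,b)→(s0,b,R)
state=s0 head=2 tape=_b[_]__   (s0,_)→(s0,b,L)
state=s0 head=1 tape=_[b]b__   (s0,b)→(s2,b,R)
state=s2 head=2 tape=_b[b]__   (s2,b)→(s1,b,L)
state=s1 head=1 tape=_[b]b__   (s1,b)→(s0,b,R)
state=s0 head=2 tape=_b[b]__   (s0,b)→(s2,b,R)
state=s2 head=3 tape=_bb[_]_   (s2,_)→(s2,a,L)
state=s2 head=2 tape=_b[b]a_   (s2,b)→(s1,b,L)
state=s1 head=1 tape=_[b]ba_   (s1,b)→(s0,b,R)
state=s0 head=2 tape=_b[b]a_   (s0,b)→(s2,b,R)
state=s2 head=3 tape=_bb[a]_   (s2,a)→(s1,_,R)
state=s1 head=4 tape=_bb_[_]   (s1,_)→(s0,a,L)
state=s0 head=3 tape=_bb[_]a   (s0,_)→(s0,b,L)
state=s0 head=2 tape=_b[b]ba   (s0,b)→(s2,b,R)
state=s2 head=3 tape=_bb[b]a   (s2,b)→(s1,b,L)
state=s1 head=2 tape=_b[b]ba
After 18 steps: state s1, head at 2, tape bbba.

state s1, head at 2, tape bbba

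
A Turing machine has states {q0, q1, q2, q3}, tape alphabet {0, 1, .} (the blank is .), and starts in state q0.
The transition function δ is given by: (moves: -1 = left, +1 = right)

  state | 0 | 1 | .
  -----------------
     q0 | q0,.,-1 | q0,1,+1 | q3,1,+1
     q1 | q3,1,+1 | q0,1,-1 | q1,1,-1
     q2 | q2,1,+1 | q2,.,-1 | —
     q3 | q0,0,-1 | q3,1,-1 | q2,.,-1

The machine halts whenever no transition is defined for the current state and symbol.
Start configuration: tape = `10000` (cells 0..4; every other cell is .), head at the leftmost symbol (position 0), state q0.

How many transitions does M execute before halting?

state=q0 head=0 tape=.[1]0000.   (q0,1)→(q0,1,+1)
state=q0 head=1 tape=.1[0]000.   (q0,0)→(q0,.,-1)
state=q0 head=0 tape=.[1].000.   (q0,1)→(q0,1,+1)
state=q0 head=1 tape=.1[.]000.   (q0,.)→(q3,1,+1)
state=q3 head=2 tape=.11[0]00.   (q3,0)→(q0,0,-1)
state=q0 head=1 tape=.1[1]000.   (q0,1)→(q0,1,+1)
state=q0 head=2 tape=.11[0]00.   (q0,0)→(q0,.,-1)
state=q0 head=1 tape=.1[1].00.   (q0,1)→(q0,1,+1)
state=q0 head=2 tape=.11[.]00.   (q0,.)→(q3,1,+1)
state=q3 head=3 tape=.111[0]0.   (q3,0)→(q0,0,-1)
state=q0 head=2 tape=.11[1]00.   (q0,1)→(q0,1,+1)
state=q0 head=3 tape=.111[0]0.   (q0,0)→(q0,.,-1)
state=q0 head=2 tape=.11[1].0.   (q0,1)→(q0,1,+1)
state=q0 head=3 tape=.111[.]0.   (q0,.)→(q3,1,+1)
state=q3 head=4 tape=.1111[0].   (q3,0)→(q0,0,-1)
state=q0 head=3 tape=.111[1]0.   (q0,1)→(q0,1,+1)
state=q0 head=4 tape=.1111[0].   (q0,0)→(q0,.,-1)
state=q0 head=3 tape=.111[1]..   (q0,1)→(q0,1,+1)
state=q0 head=4 tape=.1111[.].   (q0,.)→(q3,1,+1)
state=q3 head=5 tape=.11111[.]   (q3,.)→(q2,.,-1)
state=q2 head=4 tape=.1111[1].   (q2,1)→(q2,.,-1)
state=q2 head=3 tape=.111[1]..   (q2,1)→(q2,.,-1)
state=q2 head=2 tape=.11[1]...   (q2,1)→(q2,.,-1)
state=q2 head=1 tape=.1[1]....   (q2,1)→(q2,.,-1)
state=q2 head=0 tape=.[1].....   (q2,1)→(q2,.,-1)
state=q2 head=-1 tape=[.]......
M halts after 25 transitions.

25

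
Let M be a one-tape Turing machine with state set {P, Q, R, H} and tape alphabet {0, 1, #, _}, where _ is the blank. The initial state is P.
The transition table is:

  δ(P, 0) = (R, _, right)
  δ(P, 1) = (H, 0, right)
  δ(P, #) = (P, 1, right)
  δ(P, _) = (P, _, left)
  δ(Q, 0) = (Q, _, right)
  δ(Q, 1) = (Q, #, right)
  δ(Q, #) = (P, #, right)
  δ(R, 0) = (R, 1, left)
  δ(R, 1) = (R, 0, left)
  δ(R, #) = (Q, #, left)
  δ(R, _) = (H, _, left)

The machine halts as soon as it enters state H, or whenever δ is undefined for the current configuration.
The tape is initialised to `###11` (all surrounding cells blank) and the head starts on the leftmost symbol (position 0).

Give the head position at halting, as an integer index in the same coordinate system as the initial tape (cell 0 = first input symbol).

P | [#]##11   read # → write 1, move right, go to P
P | 1[#]#11   read # → write 1, move right, go to P
P | 11[#]11   read # → write 1, move right, go to P
P | 111[1]1   read 1 → write 0, move right, go to H
H | 1110[1]
At halt the head is at cell 4.

4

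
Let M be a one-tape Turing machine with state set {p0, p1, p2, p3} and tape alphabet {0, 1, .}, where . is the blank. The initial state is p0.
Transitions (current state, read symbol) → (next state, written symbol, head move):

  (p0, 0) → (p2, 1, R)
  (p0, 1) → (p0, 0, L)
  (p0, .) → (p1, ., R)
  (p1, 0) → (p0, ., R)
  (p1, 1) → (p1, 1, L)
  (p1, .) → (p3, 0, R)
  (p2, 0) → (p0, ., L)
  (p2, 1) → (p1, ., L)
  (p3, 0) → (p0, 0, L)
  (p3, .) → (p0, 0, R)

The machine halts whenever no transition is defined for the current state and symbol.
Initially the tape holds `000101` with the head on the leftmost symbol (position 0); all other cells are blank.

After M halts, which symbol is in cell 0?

p0 | .[0]00101   read 0 → write 1, move R, go to p2
p2 | .1[0]0101   read 0 → write ., move L, go to p0
p0 | .[1].0101   read 1 → write 0, move L, go to p0
p0 | [.]0.0101   read . → write ., move R, go to p1
p1 | .[0].0101   read 0 → write ., move R, go to p0
p0 | ..[.]0101   read . → write ., move R, go to p1
p1 | ...[0]101   read 0 → write ., move R, go to p0
p0 | ....[1]01   read 1 → write 0, move L, go to p0
p0 | ...[.]001   read . → write ., move R, go to p1
p1 | ....[0]01   read 0 → write ., move R, go to p0
p0 | .....[0]1   read 0 → write 1, move R, go to p2
p2 | .....1[1]   read 1 → write ., move L, go to p1
p1 | .....[1].   read 1 → write 1, move L, go to p1
p1 | ....[.]1.   read . → write 0, move R, go to p3
p3 | ....0[1].
Cell 0 holds . when M halts.

.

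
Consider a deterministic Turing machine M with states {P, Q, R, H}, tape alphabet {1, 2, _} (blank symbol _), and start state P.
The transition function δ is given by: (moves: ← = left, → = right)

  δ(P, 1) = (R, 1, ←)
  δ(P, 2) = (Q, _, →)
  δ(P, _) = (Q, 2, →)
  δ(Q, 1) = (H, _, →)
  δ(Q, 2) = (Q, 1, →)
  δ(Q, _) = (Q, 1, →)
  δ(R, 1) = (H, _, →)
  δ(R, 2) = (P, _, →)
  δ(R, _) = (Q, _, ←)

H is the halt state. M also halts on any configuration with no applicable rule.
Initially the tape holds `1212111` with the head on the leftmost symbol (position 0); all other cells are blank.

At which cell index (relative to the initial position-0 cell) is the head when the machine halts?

1

state=P head=0 tape=__[1]212111   (P,1)→(R,1,←)
state=R head=-1 tape=_[_]1212111   (R,_)→(Q,_,←)
state=Q head=-2 tape=[_]_1212111   (Q,_)→(Q,1,→)
state=Q head=-1 tape=1[_]1212111   (Q,_)→(Q,1,→)
state=Q head=0 tape=11[1]212111   (Q,1)→(H,_,→)
state=H head=1 tape=11_[2]12111
At halt the head is at cell 1.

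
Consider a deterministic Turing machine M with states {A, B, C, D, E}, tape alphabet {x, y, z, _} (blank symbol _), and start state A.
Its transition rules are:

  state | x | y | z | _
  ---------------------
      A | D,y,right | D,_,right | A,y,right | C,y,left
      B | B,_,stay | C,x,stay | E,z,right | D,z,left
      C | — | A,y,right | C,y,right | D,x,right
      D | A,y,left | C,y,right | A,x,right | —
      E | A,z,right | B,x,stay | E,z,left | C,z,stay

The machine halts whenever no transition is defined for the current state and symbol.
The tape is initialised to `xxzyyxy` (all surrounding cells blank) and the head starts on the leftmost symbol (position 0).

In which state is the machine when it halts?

D

A | [x]xzyyxy__   read x → write y, move right, go to D
D | y[x]zyyxy__   read x → write y, move left, go to A
A | [y]yzyyxy__   read y → write _, move right, go to D
D | _[y]zyyxy__   read y → write y, move right, go to C
C | _y[z]yyxy__   read z → write y, move right, go to C
C | _yy[y]yxy__   read y → write y, move right, go to A
A | _yyy[y]xy__   read y → write _, move right, go to D
D | _yyy_[x]y__   read x → write y, move left, go to A
A | _yyy[_]yy__   read _ → write y, move left, go to C
C | _yy[y]yyy__   read y → write y, move right, go to A
A | _yyy[y]yy__   read y → write _, move right, go to D
D | _yyy_[y]y__   read y → write y, move right, go to C
C | _yyy_y[y]__   read y → write y, move right, go to A
A | _yyy_yy[_]_   read _ → write y, move left, go to C
C | _yyy_y[y]y_   read y → write y, move right, go to A
A | _yyy_yy[y]_   read y → write _, move right, go to D
D | _yyy_yy_[_]
No transition is defined for (D, _); M halts in state D.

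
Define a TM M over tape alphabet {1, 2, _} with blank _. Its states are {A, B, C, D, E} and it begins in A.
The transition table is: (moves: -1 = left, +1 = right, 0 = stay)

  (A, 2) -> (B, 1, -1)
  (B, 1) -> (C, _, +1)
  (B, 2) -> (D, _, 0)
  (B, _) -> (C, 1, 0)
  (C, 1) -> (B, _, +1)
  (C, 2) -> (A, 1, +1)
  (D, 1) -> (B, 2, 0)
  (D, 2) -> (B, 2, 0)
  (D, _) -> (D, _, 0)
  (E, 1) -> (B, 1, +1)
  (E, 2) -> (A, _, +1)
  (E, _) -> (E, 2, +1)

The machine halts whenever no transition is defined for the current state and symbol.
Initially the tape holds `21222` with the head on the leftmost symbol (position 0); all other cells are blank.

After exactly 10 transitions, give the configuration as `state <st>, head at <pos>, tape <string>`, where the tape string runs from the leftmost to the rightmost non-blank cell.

state D, head at 2, tape 22

A | _[2]1222   read 2 → write 1, move -1, go to B
B | [_]11222   read _ → write 1, move 0, go to C
C | [1]11222   read 1 → write _, move +1, go to B
B | _[1]1222   read 1 → write _, move +1, go to C
C | __[1]222   read 1 → write _, move +1, go to B
B | ___[2]22   read 2 → write _, move 0, go to D
D | ___[_]22   read _ → write _, move 0, go to D
D | ___[_]22   read _ → write _, move 0, go to D
D | ___[_]22   read _ → write _, move 0, go to D
D | ___[_]22   read _ → write _, move 0, go to D
D | ___[_]22
After 10 steps: state D, head at 2, tape 22.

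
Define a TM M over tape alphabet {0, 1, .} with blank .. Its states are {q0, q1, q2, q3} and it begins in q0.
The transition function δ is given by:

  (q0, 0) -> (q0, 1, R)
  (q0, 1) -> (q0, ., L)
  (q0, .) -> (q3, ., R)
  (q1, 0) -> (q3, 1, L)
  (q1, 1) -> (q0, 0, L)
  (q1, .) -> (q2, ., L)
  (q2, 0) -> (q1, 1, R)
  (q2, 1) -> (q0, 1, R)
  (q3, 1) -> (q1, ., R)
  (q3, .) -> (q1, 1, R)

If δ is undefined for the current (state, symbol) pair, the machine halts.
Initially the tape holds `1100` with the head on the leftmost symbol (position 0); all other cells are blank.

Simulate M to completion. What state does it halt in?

q3

state=q0 head=0 tape=.[1]100   (q0,1)→(q0,.,L)
state=q0 head=-1 tape=[.].100   (q0,.)→(q3,.,R)
state=q3 head=0 tape=.[.]100   (q3,.)→(q1,1,R)
state=q1 head=1 tape=.1[1]00   (q1,1)→(q0,0,L)
state=q0 head=0 tape=.[1]000   (q0,1)→(q0,.,L)
state=q0 head=-1 tape=[.].000   (q0,.)→(q3,.,R)
state=q3 head=0 tape=.[.]000   (q3,.)→(q1,1,R)
state=q1 head=1 tape=.1[0]00   (q1,0)→(q3,1,L)
state=q3 head=0 tape=.[1]100   (q3,1)→(q1,.,R)
state=q1 head=1 tape=..[1]00   (q1,1)→(q0,0,L)
state=q0 head=0 tape=.[.]000   (q0,.)→(q3,.,R)
state=q3 head=1 tape=..[0]00
No transition is defined for (q3, 0); M halts in state q3.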